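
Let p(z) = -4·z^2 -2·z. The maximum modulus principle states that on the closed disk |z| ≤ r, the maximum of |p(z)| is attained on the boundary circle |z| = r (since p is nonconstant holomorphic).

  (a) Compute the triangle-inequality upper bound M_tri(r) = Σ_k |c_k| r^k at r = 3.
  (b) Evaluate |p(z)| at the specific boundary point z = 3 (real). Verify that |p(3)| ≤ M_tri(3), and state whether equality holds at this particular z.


Coefficients: c_0 = 0, c_1 = -2, c_2 = -4. Radius r = 3.
Part (a). Triangle bound: M_tri(r) = Σ_k |c_k| r^k
  = |0|·3^0 + |-2|·3^1 + |-4|·3^2
  = 0 + 6 + 36 = 42.
This bounds M(r) := max_{|z|=r} |p(z)| from above; equality holds iff all terms c_k z^k can be made to align in phase at a single z on |z|=r.
Part (b). At z = 3 (real, on the circle |z| = r):
  p(3) = (0)·3^0 + (-2)·3^1 + (-4)·3^2 = -42.
  |p(3)| = 42.
Since all nonzero coefficients share the same sign, |p(3)| = 42 = M_tri(3); the triangle bound is attained at z = 3, so in fact M(r) = 42.

M_tri(3) = 42; |p(3)| = 42; equality at z=3: yes.


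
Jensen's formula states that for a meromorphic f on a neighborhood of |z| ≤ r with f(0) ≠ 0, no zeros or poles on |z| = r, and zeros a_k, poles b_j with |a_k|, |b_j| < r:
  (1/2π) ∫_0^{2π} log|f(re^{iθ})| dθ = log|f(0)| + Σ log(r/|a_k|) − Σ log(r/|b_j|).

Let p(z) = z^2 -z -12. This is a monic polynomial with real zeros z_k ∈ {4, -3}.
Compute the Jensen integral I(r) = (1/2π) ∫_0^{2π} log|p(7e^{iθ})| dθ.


Zeros: -3, 4; r = 7.
Inside |z| < r: -3, 4. Outside (|z| ≥ r): ∅.
p(0) = -12, so log|p(0)| = log(12) = 2.4849.
Apply Jensen: I(r) = log|p(0)| + Σ_k log(r/|z_k|), summed over zeros inside |z| < r.
  log(r/|z_k|) for z_k = 4: log(7/4) = 0.5596
  log(r/|z_k|) for z_k = -3: log(7/3) = 0.8473
Sum over inside zeros: 1.4069.
I(r) = log|p(0)| + (inside sum) = 2.4849 + 1.4069 = 3.8918.
Closed form (all zeros inside, monic): I(r) = n·log(r) = 2·log(7) = 3.8918. ✓

I(r) ≈ 3.8918.


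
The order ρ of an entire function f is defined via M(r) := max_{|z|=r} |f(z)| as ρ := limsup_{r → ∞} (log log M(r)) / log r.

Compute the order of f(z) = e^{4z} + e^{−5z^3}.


Each summand is entire of order 1 and 3 respectively (as in the single-exponential case). The order of a sum is at most the max of the orders, so ρ ≤ 3. For the lower bound: on |z|=r choose arg z so that -5z^3 is real positive; then |e^{-5z^3}| = e^{5r^3} while |e^{4z}| ≤ e^{4r^1} = o(e^{5r^3}). So |f| ≥ e^{5r^3}(1 − o(1)) and ρ ≥ 3. Hence ρ = max(1, 3) = 3.
Therefore ρ = 3.

Order ρ = 3.


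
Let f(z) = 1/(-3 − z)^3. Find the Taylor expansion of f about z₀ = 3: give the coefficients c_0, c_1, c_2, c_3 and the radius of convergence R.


Let w = z − z₀, so z = z₀ + w.
Then -3 − z = -3 − (z₀ + w) = (-3 − z₀) − w = -6 − w.
f(z) = 1/(-6 − w)^3 = (1/(-6)^3) · (1 − w/(-6))^{−3}.
By the binomial series (1−u)^{−3} = Σ_{n≥0} C(n+2, 2) u^n for |u|<1, with u = w/(-6):
  c_n = C(n+2, 2) / (-6)^(n+3).
  c_0 = 1/(-6)^3 = -1/216.
  c_1 = 3/(-6)^4 = 1/432.
  c_2 = 6/(-6)^5 = -1/1296.
  c_3 = 10/(-6)^6 = 5/23328.
The series is valid for |w/d| < 1, i.e. |z − z₀| < |d|.
Radius of convergence: R = |-3 − z₀| = |-6| = 6 (distance from z₀ to the singularity z = -3).

c_0 = -1/216, c_1 = 1/432, c_2 = -1/1296, c_3 = 5/23328; R = 6.


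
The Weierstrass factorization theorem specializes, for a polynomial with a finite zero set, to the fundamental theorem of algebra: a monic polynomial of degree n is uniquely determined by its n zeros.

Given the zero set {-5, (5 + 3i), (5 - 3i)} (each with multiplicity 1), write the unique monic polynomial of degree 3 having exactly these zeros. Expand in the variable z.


The polynomial is p(z) = ∏_{α ∈ S} (z − α), where S = {-5, (5 + 3i), (5 - 3i)}.
Expanding the product yields: p(z) = z^3 -5·z^2 -16·z + 170.
Note conjugate pairs combine to real quadratics: (z − (5+3i))(z − (5−3i)) = z² − 10z + 34.
The resulting polynomial has degree 3 and real coefficients as required.

p(z) = z^3 -5·z^2 -16·z + 170.


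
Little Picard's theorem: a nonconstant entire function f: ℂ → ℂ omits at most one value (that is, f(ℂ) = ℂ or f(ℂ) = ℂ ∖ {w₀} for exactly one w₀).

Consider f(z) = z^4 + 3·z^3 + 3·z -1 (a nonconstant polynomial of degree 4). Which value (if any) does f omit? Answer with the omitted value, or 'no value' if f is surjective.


Little Picard bounds the complement of f(ℂ) to at most one point.
For every w ∈ ℂ, the equation p(z) − w = 0 is a nonconstant polynomial in z and hence has at least one root by the fundamental theorem of algebra. So p is surjective onto ℂ, omitting no value.

Omitted value: no value.


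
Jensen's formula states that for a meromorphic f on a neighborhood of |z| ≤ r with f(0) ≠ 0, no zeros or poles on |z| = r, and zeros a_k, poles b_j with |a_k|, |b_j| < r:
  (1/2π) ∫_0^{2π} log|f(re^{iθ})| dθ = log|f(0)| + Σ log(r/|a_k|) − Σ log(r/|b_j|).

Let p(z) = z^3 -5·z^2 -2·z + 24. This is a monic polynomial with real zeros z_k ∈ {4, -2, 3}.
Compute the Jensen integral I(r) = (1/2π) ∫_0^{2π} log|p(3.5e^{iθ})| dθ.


Zeros: -2, 3, 4; r = 3.5.
Inside |z| < r: -2, 3. Outside (|z| ≥ r): 4.
p(0) = 24, so log|p(0)| = log(24) = 3.1781.
Apply Jensen: I(r) = log|p(0)| + Σ_k log(r/|z_k|), summed over zeros inside |z| < r.
  log(r/|z_k|) for z_k = -2: log(3.5/2) = 0.5596
  log(r/|z_k|) for z_k = 3: log(3.5/3) = 0.1542
  Outside zeros (4) contribute nothing to the Jensen sum.
Sum over inside zeros: 0.7138.
I(r) = log|p(0)| + (inside sum) = 3.1781 + 0.7138 = 3.8918.
Note: since some zeros are outside |z| ≤ r, the simplified n·log(r) form does NOT apply — only the inside zeros contribute.

I(r) ≈ 3.8918.


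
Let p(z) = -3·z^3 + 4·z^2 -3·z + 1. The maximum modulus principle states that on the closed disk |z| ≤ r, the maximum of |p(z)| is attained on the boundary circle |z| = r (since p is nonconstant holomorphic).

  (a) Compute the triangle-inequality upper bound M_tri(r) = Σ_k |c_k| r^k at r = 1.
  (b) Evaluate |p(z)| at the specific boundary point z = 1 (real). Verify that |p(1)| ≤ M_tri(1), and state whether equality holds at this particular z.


Coefficients: c_0 = 1, c_1 = -3, c_2 = 4, c_3 = -3. Radius r = 1.
Part (a). Triangle bound: M_tri(r) = Σ_k |c_k| r^k
  = |1|·1^0 + |-3|·1^1 + |4|·1^2 + |-3|·1^3
  = 1 + 3 + 4 + 3 = 11.
This bounds M(r) := max_{|z|=r} |p(z)| from above; equality holds iff all terms c_k z^k can be made to align in phase at a single z on |z|=r.
Part (b). At z = 1 (real, on the circle |z| = r):
  p(1) = (1)·1^0 + (-3)·1^1 + (4)·1^2 + (-3)·1^3 = -1.
  |p(1)| = 1.
Check: |p(1)| = 1 ≤ 11 = M_tri(1). ✓ Equality does not hold at z = 1 (the coefficients have mixed signs, so the terms do not all align in phase there).

M_tri(1) = 11; |p(1)| = 1; equality at z=1: no.


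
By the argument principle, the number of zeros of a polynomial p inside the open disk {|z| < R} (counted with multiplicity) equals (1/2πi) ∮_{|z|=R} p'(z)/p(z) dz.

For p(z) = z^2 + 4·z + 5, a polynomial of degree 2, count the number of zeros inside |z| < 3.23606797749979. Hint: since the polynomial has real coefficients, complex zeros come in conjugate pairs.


The zeros of p are: (-2 + 1i), (-2 - 1i).
Their magnitudes are: 2.236, 2.236.
Zeros with |z| < R = 3.23606797749979: (-2 + 1i), (-2 - 1i).
Count = 2.
By the argument principle, (1/2πi) ∮_{|z|=R} p'(z)/p(z) dz equals exactly this count.

Number of zeros inside |z| < 3.23606797749979: 2.


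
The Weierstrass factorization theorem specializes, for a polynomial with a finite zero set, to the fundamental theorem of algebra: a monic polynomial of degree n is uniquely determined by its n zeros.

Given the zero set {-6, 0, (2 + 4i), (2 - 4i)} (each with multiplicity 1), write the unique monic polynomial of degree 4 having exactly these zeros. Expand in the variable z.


The polynomial is p(z) = ∏_{α ∈ S} (z − α), where S = {-6, 0, (2 + 4i), (2 - 4i)}.
Expanding the product yields: p(z) = z^4 + 2·z^3 -4·z^2 + 120·z.
Note conjugate pairs combine to real quadratics: (z − (2+4i))(z − (2−4i)) = z² − 4z + 20.
The resulting polynomial has degree 4 and real coefficients as required.

p(z) = z^4 + 2·z^3 -4·z^2 + 120·z.


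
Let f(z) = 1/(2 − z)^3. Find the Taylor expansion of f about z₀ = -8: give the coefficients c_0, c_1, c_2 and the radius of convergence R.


Let w = z − z₀, so z = z₀ + w.
Then 2 − z = 2 − (z₀ + w) = (2 − z₀) − w = 10 − w.
f(z) = 1/(10 − w)^3 = (1/(10)^3) · (1 − w/(10))^{−3}.
By the binomial series (1−u)^{−3} = Σ_{n≥0} C(n+2, 2) u^n for |u|<1, with u = w/(10):
  c_n = C(n+2, 2) / (10)^(n+3).
  c_0 = 1/(10)^3 = 1/1000.
  c_1 = 3/(10)^4 = 3/10000.
  c_2 = 6/(10)^5 = 3/50000.
The series is valid for |w/d| < 1, i.e. |z − z₀| < |d|.
Radius of convergence: R = |2 − z₀| = |10| = 10 (distance from z₀ to the singularity z = 2).

c_0 = 1/1000, c_1 = 3/10000, c_2 = 3/50000; R = 10.


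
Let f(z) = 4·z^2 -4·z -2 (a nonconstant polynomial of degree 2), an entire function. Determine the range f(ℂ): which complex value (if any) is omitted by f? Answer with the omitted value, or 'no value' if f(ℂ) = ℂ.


Little Picard bounds the complement of f(ℂ) to at most one point.
For every w ∈ ℂ, the equation p(z) − w = 0 is a nonconstant polynomial in z and hence has at least one root by the fundamental theorem of algebra. So p is surjective onto ℂ, omitting no value.

Omitted value: no value.


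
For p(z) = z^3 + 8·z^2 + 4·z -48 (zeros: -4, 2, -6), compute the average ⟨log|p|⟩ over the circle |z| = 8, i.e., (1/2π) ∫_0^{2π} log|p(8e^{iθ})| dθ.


Zeros: -6, -4, 2; r = 8.
Inside |z| < r: -6, -4, 2. Outside (|z| ≥ r): ∅.
p(0) = -48, so log|p(0)| = log(48) = 3.8712.
Apply Jensen: I(r) = log|p(0)| + Σ_k log(r/|z_k|), summed over zeros inside |z| < r.
  log(r/|z_k|) for z_k = -4: log(8/4) = 0.6931
  log(r/|z_k|) for z_k = 2: log(8/2) = 1.3863
  log(r/|z_k|) for z_k = -6: log(8/6) = 0.2877
Sum over inside zeros: 2.3671.
I(r) = log|p(0)| + (inside sum) = 3.8712 + 2.3671 = 6.2383.
Closed form (all zeros inside, monic): I(r) = n·log(r) = 3·log(8) = 6.2383. ✓

I(r) ≈ 6.2383.


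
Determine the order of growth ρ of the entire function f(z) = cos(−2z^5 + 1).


Write cos(w) = (e^{iw} ± e^{−iw})/(2 or 2i), so |cos(w)| ≤ e^{|w|}. With w = −2z^5 + 1, |w| ≤ 2r^5 + 1 on |z|=r, giving M(r) ≤ e^{2r^5 + 1} and ρ ≤ 5. For the lower bound, choose z on |z|=r with -2z^5 purely imaginary of modulus 2r^5; then |cos(−2z^5 + 1)| grows like e^{2r^5}/2, so ρ ≥ 5. Hence ρ = 5.
Therefore ρ = 5.

Order ρ = 5.


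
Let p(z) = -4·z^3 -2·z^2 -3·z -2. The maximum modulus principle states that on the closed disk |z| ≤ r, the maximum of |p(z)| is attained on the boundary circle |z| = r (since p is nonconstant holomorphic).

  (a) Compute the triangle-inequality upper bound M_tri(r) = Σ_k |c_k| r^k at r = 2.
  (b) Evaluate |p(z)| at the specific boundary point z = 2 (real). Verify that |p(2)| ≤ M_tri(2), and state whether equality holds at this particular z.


Coefficients: c_0 = -2, c_1 = -3, c_2 = -2, c_3 = -4. Radius r = 2.
Part (a). Triangle bound: M_tri(r) = Σ_k |c_k| r^k
  = |-2|·2^0 + |-3|·2^1 + |-2|·2^2 + |-4|·2^3
  = 2 + 6 + 8 + 32 = 48.
This bounds M(r) := max_{|z|=r} |p(z)| from above; equality holds iff all terms c_k z^k can be made to align in phase at a single z on |z|=r.
Part (b). At z = 2 (real, on the circle |z| = r):
  p(2) = (-2)·2^0 + (-3)·2^1 + (-2)·2^2 + (-4)·2^3 = -48.
  |p(2)| = 48.
Since all nonzero coefficients share the same sign, |p(2)| = 48 = M_tri(2); the triangle bound is attained at z = 2, so in fact M(r) = 48.

M_tri(2) = 48; |p(2)| = 48; equality at z=2: yes.


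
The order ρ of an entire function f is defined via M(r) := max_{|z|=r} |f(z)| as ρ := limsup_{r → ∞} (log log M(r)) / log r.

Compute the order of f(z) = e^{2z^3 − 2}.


|e^{2z^3 − 2}| = e^{Re(2·z^3) + -2} ≤ e^{2|z|^3 + -2} = e^{2r^3 + -2} on |z| = r, so ρ ≤ 3. Choosing z on |z|=r so that 2·z^3 is real positive (always possible by picking arg z appropriately) gives |f(z)| = e^{2r^3 + -2}, matching the bound. The additive constant -2 does not affect log log M(r) ~ 3·log r. Hence ρ = 3.
Therefore ρ = 3.

Order ρ = 3.


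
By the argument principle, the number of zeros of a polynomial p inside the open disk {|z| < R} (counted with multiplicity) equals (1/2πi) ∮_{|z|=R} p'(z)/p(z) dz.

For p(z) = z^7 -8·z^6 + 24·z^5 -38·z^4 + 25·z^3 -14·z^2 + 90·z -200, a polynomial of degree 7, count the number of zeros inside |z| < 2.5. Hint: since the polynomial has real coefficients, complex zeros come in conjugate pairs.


The zeros of p are: 4, (1 + 2i), (1 - 2i), (2 + 1i), (2 - 1i), (-1 + 1i), (-1 - 1i).
Their magnitudes are: 4, 2.236, 2.236, 2.236, 2.236, 1.414, 1.414.
Zeros with |z| < R = 2.5: (1 + 2i), (1 - 2i), (2 + 1i), (2 - 1i), (-1 + 1i), (-1 - 1i).
Count = 6.
By the argument principle, (1/2πi) ∮_{|z|=R} p'(z)/p(z) dz equals exactly this count.

Number of zeros inside |z| < 2.5: 6.


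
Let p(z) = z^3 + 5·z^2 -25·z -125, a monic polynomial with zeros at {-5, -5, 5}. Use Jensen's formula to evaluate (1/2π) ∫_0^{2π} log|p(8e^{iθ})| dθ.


Zeros: -5, -5, 5; r = 8.
Inside |z| < r: -5, -5, 5. Outside (|z| ≥ r): ∅.
p(0) = -125, so log|p(0)| = log(125) = 4.8283.
Apply Jensen: I(r) = log|p(0)| + Σ_k log(r/|z_k|), summed over zeros inside |z| < r.
  log(r/|z_k|) for z_k = -5: log(8/5) = 0.4700
  log(r/|z_k|) for z_k = -5: log(8/5) = 0.4700
  log(r/|z_k|) for z_k = 5: log(8/5) = 0.4700
Sum over inside zeros: 1.4100.
I(r) = log|p(0)| + (inside sum) = 4.8283 + 1.4100 = 6.2383.
Closed form (all zeros inside, monic): I(r) = n·log(r) = 3·log(8) = 6.2383. ✓

I(r) ≈ 6.2383.


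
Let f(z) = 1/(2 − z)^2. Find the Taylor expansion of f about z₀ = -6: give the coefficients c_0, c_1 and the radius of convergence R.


Let w = z − z₀, so z = z₀ + w.
Then 2 − z = 2 − (z₀ + w) = (2 − z₀) − w = 8 − w.
f(z) = 1/(8 − w)^2 = (1/(8)^2) · (1 − w/(8))^{−2}.
By the binomial series (1−u)^{−2} = Σ_{n≥0} C(n+1, 1) u^n for |u|<1, with u = w/(8):
  c_n = C(n+1, 1) / (8)^(n+2).
  c_0 = 1/(8)^2 = 1/64.
  c_1 = 2/(8)^3 = 1/256.
The series is valid for |w/d| < 1, i.e. |z − z₀| < |d|.
Radius of convergence: R = |2 − z₀| = |8| = 8 (distance from z₀ to the singularity z = 2).

c_0 = 1/64, c_1 = 1/256; R = 8.


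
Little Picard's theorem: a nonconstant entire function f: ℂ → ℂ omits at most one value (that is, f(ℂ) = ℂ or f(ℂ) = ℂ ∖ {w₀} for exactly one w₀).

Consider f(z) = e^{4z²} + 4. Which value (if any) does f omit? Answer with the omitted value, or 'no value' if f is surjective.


Little Picard bounds the complement of f(ℂ) to at most one point.
The exponent g(z) = 4z² is a nonconstant polynomial, hence surjective onto ℂ. So e^{g(z)} takes every value in {e^w : w ∈ ℂ} = ℂ ∖ {0}. Adding 4 shifts the range to ℂ ∖ {4}. f omits exactly 4.

Omitted value: 4.


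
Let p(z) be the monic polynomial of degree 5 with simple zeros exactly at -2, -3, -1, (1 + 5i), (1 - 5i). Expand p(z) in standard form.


The polynomial is p(z) = ∏_{α ∈ S} (z − α), where S = {-2, -3, -1, (1 + 5i), (1 - 5i)}.
Expanding the product yields: p(z) = z^5 + 4·z^4 + 25·z^3 + 140·z^2 + 274·z + 156.
Note conjugate pairs combine to real quadratics: (z − (1+5i))(z − (1−5i)) = z² − 2z + 26.
The resulting polynomial has degree 5 and real coefficients as required.

p(z) = z^5 + 4·z^4 + 25·z^3 + 140·z^2 + 274·z + 156.


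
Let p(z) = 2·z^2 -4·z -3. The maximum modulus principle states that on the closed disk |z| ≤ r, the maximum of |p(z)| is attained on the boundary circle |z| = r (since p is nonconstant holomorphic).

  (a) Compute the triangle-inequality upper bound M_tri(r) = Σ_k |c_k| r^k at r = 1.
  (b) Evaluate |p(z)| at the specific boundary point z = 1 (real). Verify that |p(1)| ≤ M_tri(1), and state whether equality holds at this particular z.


Coefficients: c_0 = -3, c_1 = -4, c_2 = 2. Radius r = 1.
Part (a). Triangle bound: M_tri(r) = Σ_k |c_k| r^k
  = |-3|·1^0 + |-4|·1^1 + |2|·1^2
  = 3 + 4 + 2 = 9.
This bounds M(r) := max_{|z|=r} |p(z)| from above; equality holds iff all terms c_k z^k can be made to align in phase at a single z on |z|=r.
Part (b). At z = 1 (real, on the circle |z| = r):
  p(1) = (-3)·1^0 + (-4)·1^1 + (2)·1^2 = -5.
  |p(1)| = 5.
Check: |p(1)| = 5 ≤ 9 = M_tri(1). ✓ Equality does not hold at z = 1 (the coefficients have mixed signs, so the terms do not all align in phase there).

M_tri(1) = 9; |p(1)| = 5; equality at z=1: no.


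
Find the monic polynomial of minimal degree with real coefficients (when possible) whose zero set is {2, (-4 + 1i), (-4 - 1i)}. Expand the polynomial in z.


The polynomial is p(z) = ∏_{α ∈ S} (z − α), where S = {2, (-4 + 1i), (-4 - 1i)}.
Expanding the product yields: p(z) = z^3 + 6·z^2 + z -34.
Note conjugate pairs combine to real quadratics: (z − (-4+1i))(z − (-4−1i)) = z² + 8z + 17.
The resulting polynomial has degree 3 and real coefficients as required.

p(z) = z^3 + 6·z^2 + z -34.


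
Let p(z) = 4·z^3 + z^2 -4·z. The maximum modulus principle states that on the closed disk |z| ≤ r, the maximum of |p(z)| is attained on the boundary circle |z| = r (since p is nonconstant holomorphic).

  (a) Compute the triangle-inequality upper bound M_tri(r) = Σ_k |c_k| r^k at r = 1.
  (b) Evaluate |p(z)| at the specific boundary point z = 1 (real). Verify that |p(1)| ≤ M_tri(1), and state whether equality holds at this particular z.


Coefficients: c_0 = 0, c_1 = -4, c_2 = 1, c_3 = 4. Radius r = 1.
Part (a). Triangle bound: M_tri(r) = Σ_k |c_k| r^k
  = |0|·1^0 + |-4|·1^1 + |1|·1^2 + |4|·1^3
  = 0 + 4 + 1 + 4 = 9.
This bounds M(r) := max_{|z|=r} |p(z)| from above; equality holds iff all terms c_k z^k can be made to align in phase at a single z on |z|=r.
Part (b). At z = 1 (real, on the circle |z| = r):
  p(1) = (0)·1^0 + (-4)·1^1 + (1)·1^2 + (4)·1^3 = 1.
  |p(1)| = 1.
Check: |p(1)| = 1 ≤ 9 = M_tri(1). ✓ Equality does not hold at z = 1 (the coefficients have mixed signs, so the terms do not all align in phase there).

M_tri(1) = 9; |p(1)| = 1; equality at z=1: no.


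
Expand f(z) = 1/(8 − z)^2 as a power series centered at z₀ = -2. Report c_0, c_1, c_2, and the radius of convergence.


Let w = z − z₀, so z = z₀ + w.
Then 8 − z = 8 − (z₀ + w) = (8 − z₀) − w = 10 − w.
f(z) = 1/(10 − w)^2 = (1/(10)^2) · (1 − w/(10))^{−2}.
By the binomial series (1−u)^{−2} = Σ_{n≥0} C(n+1, 1) u^n for |u|<1, with u = w/(10):
  c_n = C(n+1, 1) / (10)^(n+2).
  c_0 = 1/(10)^2 = 1/100.
  c_1 = 2/(10)^3 = 1/500.
  c_2 = 3/(10)^4 = 3/10000.
The series is valid for |w/d| < 1, i.e. |z − z₀| < |d|.
Radius of convergence: R = |8 − z₀| = |10| = 10 (distance from z₀ to the singularity z = 8).

c_0 = 1/100, c_1 = 1/500, c_2 = 3/10000; R = 10.


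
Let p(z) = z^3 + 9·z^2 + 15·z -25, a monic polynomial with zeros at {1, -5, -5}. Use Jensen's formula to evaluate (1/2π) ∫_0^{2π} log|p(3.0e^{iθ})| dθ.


Zeros: -5, -5, 1; r = 3.0.
Inside |z| < r: 1. Outside (|z| ≥ r): -5, -5.
p(0) = -25, so log|p(0)| = log(25) = 3.2189.
Apply Jensen: I(r) = log|p(0)| + Σ_k log(r/|z_k|), summed over zeros inside |z| < r.
  log(r/|z_k|) for z_k = 1: log(3.0/1) = 1.0986
  Outside zeros (-5, -5) contribute nothing to the Jensen sum.
Sum over inside zeros: 1.0986.
I(r) = log|p(0)| + (inside sum) = 3.2189 + 1.0986 = 4.3175.
Note: since some zeros are outside |z| ≤ r, the simplified n·log(r) form does NOT apply — only the inside zeros contribute.

I(r) ≈ 4.3175.


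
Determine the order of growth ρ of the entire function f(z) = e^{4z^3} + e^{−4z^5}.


Each summand is entire of order 3 and 5 respectively (as in the single-exponential case). The order of a sum is at most the max of the orders, so ρ ≤ 5. For the lower bound: on |z|=r choose arg z so that -4z^5 is real positive; then |e^{-4z^5}| = e^{4r^5} while |e^{4z^3}| ≤ e^{4r^3} = o(e^{4r^5}). So |f| ≥ e^{4r^5}(1 − o(1)) and ρ ≥ 5. Hence ρ = max(3, 5) = 5.
Therefore ρ = 5.

Order ρ = 5.


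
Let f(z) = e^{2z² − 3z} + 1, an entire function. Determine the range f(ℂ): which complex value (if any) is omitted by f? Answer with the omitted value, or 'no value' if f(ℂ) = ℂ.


Little Picard bounds the complement of f(ℂ) to at most one point.
The exponent g(z) = 2z² − 3z is a nonconstant polynomial, hence surjective onto ℂ. So e^{g(z)} takes every value in {e^w : w ∈ ℂ} = ℂ ∖ {0}. Adding 1 shifts the range to ℂ ∖ {1}. f omits exactly 1.

Omitted value: 1.


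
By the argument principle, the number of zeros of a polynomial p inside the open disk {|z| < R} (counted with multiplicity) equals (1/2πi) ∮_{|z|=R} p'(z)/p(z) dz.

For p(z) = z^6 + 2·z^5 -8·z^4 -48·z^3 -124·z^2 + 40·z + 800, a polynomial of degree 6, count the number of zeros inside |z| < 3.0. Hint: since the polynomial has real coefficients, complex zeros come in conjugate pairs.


The zeros of p are: 4, (-1 + 3i), (-1 - 3i), 2, (-3 + 1i), (-3 - 1i).
Their magnitudes are: 4, 3.162, 3.162, 2, 3.162, 3.162.
Zeros with |z| < R = 3.0: 2.
Count = 1.
By the argument principle, (1/2πi) ∮_{|z|=R} p'(z)/p(z) dz equals exactly this count.

Number of zeros inside |z| < 3.0: 1.


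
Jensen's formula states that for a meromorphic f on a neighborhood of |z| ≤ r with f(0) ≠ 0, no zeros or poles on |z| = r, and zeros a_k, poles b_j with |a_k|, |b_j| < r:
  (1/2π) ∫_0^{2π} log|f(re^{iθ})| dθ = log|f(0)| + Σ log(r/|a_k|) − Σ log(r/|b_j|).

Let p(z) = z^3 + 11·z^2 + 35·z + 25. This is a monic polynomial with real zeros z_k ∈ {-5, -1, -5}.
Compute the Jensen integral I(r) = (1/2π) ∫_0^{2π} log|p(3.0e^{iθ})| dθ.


Zeros: -5, -5, -1; r = 3.0.
Inside |z| < r: -1. Outside (|z| ≥ r): -5, -5.
p(0) = 25, so log|p(0)| = log(25) = 3.2189.
Apply Jensen: I(r) = log|p(0)| + Σ_k log(r/|z_k|), summed over zeros inside |z| < r.
  log(r/|z_k|) for z_k = -1: log(3.0/1) = 1.0986
  Outside zeros (-5, -5) contribute nothing to the Jensen sum.
Sum over inside zeros: 1.0986.
I(r) = log|p(0)| + (inside sum) = 3.2189 + 1.0986 = 4.3175.
Note: since some zeros are outside |z| ≤ r, the simplified n·log(r) form does NOT apply — only the inside zeros contribute.

I(r) ≈ 4.3175.


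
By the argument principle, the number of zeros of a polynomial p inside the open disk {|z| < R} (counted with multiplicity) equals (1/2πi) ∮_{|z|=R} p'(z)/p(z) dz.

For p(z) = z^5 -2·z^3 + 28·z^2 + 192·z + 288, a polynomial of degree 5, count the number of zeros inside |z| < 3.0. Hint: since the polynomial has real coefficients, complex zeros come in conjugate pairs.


The zeros of p are: -2, (-2 + 2i), (-2 - 2i), (3 + 3i), (3 - 3i).
Their magnitudes are: 2, 2.828, 2.828, 4.243, 4.243.
Zeros with |z| < R = 3.0: -2, (-2 + 2i), (-2 - 2i).
Count = 3.
By the argument principle, (1/2πi) ∮_{|z|=R} p'(z)/p(z) dz equals exactly this count.

Number of zeros inside |z| < 3.0: 3.


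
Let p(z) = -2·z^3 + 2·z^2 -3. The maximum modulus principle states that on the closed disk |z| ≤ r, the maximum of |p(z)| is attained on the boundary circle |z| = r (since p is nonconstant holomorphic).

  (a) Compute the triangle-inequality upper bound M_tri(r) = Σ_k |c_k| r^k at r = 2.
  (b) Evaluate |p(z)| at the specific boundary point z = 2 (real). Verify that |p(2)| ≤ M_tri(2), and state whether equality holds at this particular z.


Coefficients: c_0 = -3, c_1 = 0, c_2 = 2, c_3 = -2. Radius r = 2.
Part (a). Triangle bound: M_tri(r) = Σ_k |c_k| r^k
  = |-3|·2^0 + |0|·2^1 + |2|·2^2 + |-2|·2^3
  = 3 + 0 + 8 + 16 = 27.
This bounds M(r) := max_{|z|=r} |p(z)| from above; equality holds iff all terms c_k z^k can be made to align in phase at a single z on |z|=r.
Part (b). At z = 2 (real, on the circle |z| = r):
  p(2) = (-3)·2^0 + (0)·2^1 + (2)·2^2 + (-2)·2^3 = -11.
  |p(2)| = 11.
Check: |p(2)| = 11 ≤ 27 = M_tri(2). ✓ Equality does not hold at z = 2 (the coefficients have mixed signs, so the terms do not all align in phase there).

M_tri(2) = 27; |p(2)| = 11; equality at z=2: no.


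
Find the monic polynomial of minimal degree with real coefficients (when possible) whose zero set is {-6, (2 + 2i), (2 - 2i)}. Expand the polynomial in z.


The polynomial is p(z) = ∏_{α ∈ S} (z − α), where S = {-6, (2 + 2i), (2 - 2i)}.
Expanding the product yields: p(z) = z^3 + 2·z^2 -16·z + 48.
Note conjugate pairs combine to real quadratics: (z − (2+2i))(z − (2−2i)) = z² − 4z + 8.
The resulting polynomial has degree 3 and real coefficients as required.

p(z) = z^3 + 2·z^2 -16·z + 48.


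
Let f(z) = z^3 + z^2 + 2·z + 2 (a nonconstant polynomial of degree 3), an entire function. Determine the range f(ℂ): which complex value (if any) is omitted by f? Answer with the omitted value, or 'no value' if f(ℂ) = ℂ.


Little Picard bounds the complement of f(ℂ) to at most one point.
For every w ∈ ℂ, the equation p(z) − w = 0 is a nonconstant polynomial in z and hence has at least one root by the fundamental theorem of algebra. So p is surjective onto ℂ, omitting no value.

Omitted value: no value.


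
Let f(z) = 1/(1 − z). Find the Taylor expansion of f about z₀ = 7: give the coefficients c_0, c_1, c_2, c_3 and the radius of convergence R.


Let w = z − z₀, so z = z₀ + w.
Then 1 − z = 1 − (z₀ + w) = (1 − z₀) − w = -6 − w.
f(z) = 1/(-6 − w) = (1/(-6)) · 1/(1 − w/(-6)) = Σ_{n≥0} w^n / (-6)^(n+1).
So c_n = 1/(-6)^(n+1):
  c_0 = 1/(-6)^1 = -1/6.
  c_1 = 1/(-6)^2 = 1/36.
  c_2 = 1/(-6)^3 = -1/216.
  c_3 = 1/(-6)^4 = 1/1296.
The series is valid for |w/d| < 1, i.e. |z − z₀| < |d|.
Radius of convergence: R = |1 − z₀| = |-6| = 6 (distance from z₀ to the singularity z = 1).

c_0 = -1/6, c_1 = 1/36, c_2 = -1/216, c_3 = 1/1296; R = 6.


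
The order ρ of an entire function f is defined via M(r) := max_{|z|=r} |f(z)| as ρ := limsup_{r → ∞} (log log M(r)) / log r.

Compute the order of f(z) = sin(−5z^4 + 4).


Write sin(w) = (e^{iw} ± e^{−iw})/(2 or 2i), so |sin(w)| ≤ e^{|w|}. With w = −5z^4 + 4, |w| ≤ 5r^4 + 4 on |z|=r, giving M(r) ≤ e^{5r^4 + 4} and ρ ≤ 4. For the lower bound, choose z on |z|=r with -5z^4 purely imaginary of modulus 5r^4; then |sin(−5z^4 + 4)| grows like e^{5r^4}/2, so ρ ≥ 4. Hence ρ = 4.
Therefore ρ = 4.

Order ρ = 4.


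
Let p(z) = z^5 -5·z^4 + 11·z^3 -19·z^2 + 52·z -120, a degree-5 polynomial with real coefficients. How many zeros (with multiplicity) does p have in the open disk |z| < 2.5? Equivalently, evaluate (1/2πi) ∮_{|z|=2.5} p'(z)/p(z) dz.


The zeros of p are: (-1 + 2i), (-1 - 2i), (2 + 2i), (2 - 2i), 3.
Their magnitudes are: 2.236, 2.236, 2.828, 2.828, 3.
Zeros with |z| < R = 2.5: (-1 + 2i), (-1 - 2i).
Count = 2.
By the argument principle, (1/2πi) ∮_{|z|=R} p'(z)/p(z) dz equals exactly this count.

Number of zeros inside |z| < 2.5: 2.


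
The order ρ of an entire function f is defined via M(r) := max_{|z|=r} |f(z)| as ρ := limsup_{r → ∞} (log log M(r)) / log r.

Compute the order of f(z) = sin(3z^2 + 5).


Write sin(w) = (e^{iw} ± e^{−iw})/(2 or 2i), so |sin(w)| ≤ e^{|w|}. With w = 3z^2 + 5, |w| ≤ 3r^2 + 5 on |z|=r, giving M(r) ≤ e^{3r^2 + 5} and ρ ≤ 2. For the lower bound, choose z on |z|=r with 3z^2 purely imaginary of modulus 3r^2; then |sin(3z^2 + 5)| grows like e^{3r^2}/2, so ρ ≥ 2. Hence ρ = 2.
Therefore ρ = 2.

Order ρ = 2.


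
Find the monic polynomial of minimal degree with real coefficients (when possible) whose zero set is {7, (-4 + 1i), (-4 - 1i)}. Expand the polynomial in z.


The polynomial is p(z) = ∏_{α ∈ S} (z − α), where S = {7, (-4 + 1i), (-4 - 1i)}.
Expanding the product yields: p(z) = z^3 + z^2 -39·z -119.
Note conjugate pairs combine to real quadratics: (z − (-4+1i))(z − (-4−1i)) = z² + 8z + 17.
The resulting polynomial has degree 3 and real coefficients as required.

p(z) = z^3 + z^2 -39·z -119.


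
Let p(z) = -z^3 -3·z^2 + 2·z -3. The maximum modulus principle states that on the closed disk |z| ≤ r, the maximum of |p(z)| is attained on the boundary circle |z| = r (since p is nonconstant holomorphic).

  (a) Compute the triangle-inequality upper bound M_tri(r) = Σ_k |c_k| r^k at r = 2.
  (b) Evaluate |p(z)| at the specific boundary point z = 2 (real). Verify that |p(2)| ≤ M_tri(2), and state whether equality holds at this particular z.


Coefficients: c_0 = -3, c_1 = 2, c_2 = -3, c_3 = -1. Radius r = 2.
Part (a). Triangle bound: M_tri(r) = Σ_k |c_k| r^k
  = |-3|·2^0 + |2|·2^1 + |-3|·2^2 + |-1|·2^3
  = 3 + 4 + 12 + 8 = 27.
This bounds M(r) := max_{|z|=r} |p(z)| from above; equality holds iff all terms c_k z^k can be made to align in phase at a single z on |z|=r.
Part (b). At z = 2 (real, on the circle |z| = r):
  p(2) = (-3)·2^0 + (2)·2^1 + (-3)·2^2 + (-1)·2^3 = -19.
  |p(2)| = 19.
Check: |p(2)| = 19 ≤ 27 = M_tri(2). ✓ Equality does not hold at z = 2 (the coefficients have mixed signs, so the terms do not all align in phase there).

M_tri(2) = 27; |p(2)| = 19; equality at z=2: no.


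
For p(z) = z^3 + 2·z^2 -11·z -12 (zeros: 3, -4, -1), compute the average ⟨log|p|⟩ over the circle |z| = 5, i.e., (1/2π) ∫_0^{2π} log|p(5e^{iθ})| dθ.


Zeros: -4, -1, 3; r = 5.
Inside |z| < r: -4, -1, 3. Outside (|z| ≥ r): ∅.
p(0) = -12, so log|p(0)| = log(12) = 2.4849.
Apply Jensen: I(r) = log|p(0)| + Σ_k log(r/|z_k|), summed over zeros inside |z| < r.
  log(r/|z_k|) for z_k = 3: log(5/3) = 0.5108
  log(r/|z_k|) for z_k = -4: log(5/4) = 0.2231
  log(r/|z_k|) for z_k = -1: log(5/1) = 1.6094
Sum over inside zeros: 2.3434.
I(r) = log|p(0)| + (inside sum) = 2.4849 + 2.3434 = 4.8283.
Closed form (all zeros inside, monic): I(r) = n·log(r) = 3·log(5) = 4.8283. ✓

I(r) ≈ 4.8283.


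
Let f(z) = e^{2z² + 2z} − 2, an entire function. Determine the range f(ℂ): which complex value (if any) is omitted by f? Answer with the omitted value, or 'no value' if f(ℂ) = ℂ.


Little Picard bounds the complement of f(ℂ) to at most one point.
The exponent g(z) = 2z² + 2z is a nonconstant polynomial, hence surjective onto ℂ. So e^{g(z)} takes every value in {e^w : w ∈ ℂ} = ℂ ∖ {0}. Adding -2 shifts the range to ℂ ∖ {-2}. f omits exactly -2.

Omitted value: -2.


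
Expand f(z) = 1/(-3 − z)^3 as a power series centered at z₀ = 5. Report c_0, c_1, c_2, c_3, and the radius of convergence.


Let w = z − z₀, so z = z₀ + w.
Then -3 − z = -3 − (z₀ + w) = (-3 − z₀) − w = -8 − w.
f(z) = 1/(-8 − w)^3 = (1/(-8)^3) · (1 − w/(-8))^{−3}.
By the binomial series (1−u)^{−3} = Σ_{n≥0} C(n+2, 2) u^n for |u|<1, with u = w/(-8):
  c_n = C(n+2, 2) / (-8)^(n+3).
  c_0 = 1/(-8)^3 = -1/512.
  c_1 = 3/(-8)^4 = 3/4096.
  c_2 = 6/(-8)^5 = -3/16384.
  c_3 = 10/(-8)^6 = 5/131072.
The series is valid for |w/d| < 1, i.e. |z − z₀| < |d|.
Radius of convergence: R = |-3 − z₀| = |-8| = 8 (distance from z₀ to the singularity z = -3).

c_0 = -1/512, c_1 = 3/4096, c_2 = -3/16384, c_3 = 5/131072; R = 8.


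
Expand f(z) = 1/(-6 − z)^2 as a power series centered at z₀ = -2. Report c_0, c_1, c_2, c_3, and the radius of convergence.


Let w = z − z₀, so z = z₀ + w.
Then -6 − z = -6 − (z₀ + w) = (-6 − z₀) − w = -4 − w.
f(z) = 1/(-4 − w)^2 = (1/(-4)^2) · (1 − w/(-4))^{−2}.
By the binomial series (1−u)^{−2} = Σ_{n≥0} C(n+1, 1) u^n for |u|<1, with u = w/(-4):
  c_n = C(n+1, 1) / (-4)^(n+2).
  c_0 = 1/(-4)^2 = 1/16.
  c_1 = 2/(-4)^3 = -1/32.
  c_2 = 3/(-4)^4 = 3/256.
  c_3 = 4/(-4)^5 = -1/256.
The series is valid for |w/d| < 1, i.e. |z − z₀| < |d|.
Radius of convergence: R = |-6 − z₀| = |-4| = 4 (distance from z₀ to the singularity z = -6).

c_0 = 1/16, c_1 = -1/32, c_2 = 3/256, c_3 = -1/256; R = 4.


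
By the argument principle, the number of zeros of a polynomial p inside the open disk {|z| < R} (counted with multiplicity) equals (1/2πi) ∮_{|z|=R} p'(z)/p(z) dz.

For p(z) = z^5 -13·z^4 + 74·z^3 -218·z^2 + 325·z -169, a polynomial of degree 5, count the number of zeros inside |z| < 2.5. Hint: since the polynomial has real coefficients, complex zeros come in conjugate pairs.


The zeros of p are: 1, (3 + 2i), (3 - 2i), (3 + 2i), (3 - 2i).
Their magnitudes are: 1, 3.606, 3.606, 3.606, 3.606.
Zeros with |z| < R = 2.5: 1.
Count = 1.
By the argument principle, (1/2πi) ∮_{|z|=R} p'(z)/p(z) dz equals exactly this count.

Number of zeros inside |z| < 2.5: 1.


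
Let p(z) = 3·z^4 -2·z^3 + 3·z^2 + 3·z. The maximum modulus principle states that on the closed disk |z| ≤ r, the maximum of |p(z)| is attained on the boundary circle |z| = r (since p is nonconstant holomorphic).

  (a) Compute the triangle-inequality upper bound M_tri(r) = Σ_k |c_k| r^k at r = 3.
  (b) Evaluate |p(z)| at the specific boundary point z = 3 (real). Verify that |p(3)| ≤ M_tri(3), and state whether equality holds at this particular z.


Coefficients: c_0 = 0, c_1 = 3, c_2 = 3, c_3 = -2, c_4 = 3. Radius r = 3.
Part (a). Triangle bound: M_tri(r) = Σ_k |c_k| r^k
  = |0|·3^0 + |3|·3^1 + |3|·3^2 + |-2|·3^3 + |3|·3^4
  = 0 + 9 + 27 + 54 + 243 = 333.
This bounds M(r) := max_{|z|=r} |p(z)| from above; equality holds iff all terms c_k z^k can be made to align in phase at a single z on |z|=r.
Part (b). At z = 3 (real, on the circle |z| = r):
  p(3) = (0)·3^0 + (3)·3^1 + (3)·3^2 + (-2)·3^3 + (3)·3^4 = 225.
  |p(3)| = 225.
Check: |p(3)| = 225 ≤ 333 = M_tri(3). ✓ Equality does not hold at z = 3 (the coefficients have mixed signs, so the terms do not all align in phase there).

M_tri(3) = 333; |p(3)| = 225; equality at z=3: no.


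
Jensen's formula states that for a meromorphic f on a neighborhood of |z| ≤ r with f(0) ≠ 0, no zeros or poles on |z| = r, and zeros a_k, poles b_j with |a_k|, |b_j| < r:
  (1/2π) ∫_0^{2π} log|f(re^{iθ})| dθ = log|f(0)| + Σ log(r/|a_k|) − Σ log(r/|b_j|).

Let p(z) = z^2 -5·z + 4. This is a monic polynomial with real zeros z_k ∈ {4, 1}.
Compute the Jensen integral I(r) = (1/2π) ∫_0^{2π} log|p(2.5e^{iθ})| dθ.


Zeros: 1, 4; r = 2.5.
Inside |z| < r: 1. Outside (|z| ≥ r): 4.
p(0) = 4, so log|p(0)| = log(4) = 1.3863.
Apply Jensen: I(r) = log|p(0)| + Σ_k log(r/|z_k|), summed over zeros inside |z| < r.
  log(r/|z_k|) for z_k = 1: log(2.5/1) = 0.9163
  Outside zeros (4) contribute nothing to the Jensen sum.
Sum over inside zeros: 0.9163.
I(r) = log|p(0)| + (inside sum) = 1.3863 + 0.9163 = 2.3026.
Note: since some zeros are outside |z| ≤ r, the simplified n·log(r) form does NOT apply — only the inside zeros contribute.

I(r) ≈ 2.3026.


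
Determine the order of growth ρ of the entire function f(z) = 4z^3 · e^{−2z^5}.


M(r) = max_{|z|=r} |4|·|z|^3·|e^{−2z^5}| = 4·r^3 · e^{2r^5} (the factors attain their maxima compatibly on |z|=r). Then log M(r) = log 4 + 3·log r + 2r^5, dominated by the last term, so log log M(r) ~ 5·log r. The polynomial factor 4z^3 contributes only a log r term and does not affect the order. ρ = 5.
Therefore ρ = 5.

Order ρ = 5.


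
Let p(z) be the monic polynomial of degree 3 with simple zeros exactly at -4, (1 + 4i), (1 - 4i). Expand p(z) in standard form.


The polynomial is p(z) = ∏_{α ∈ S} (z − α), where S = {-4, (1 + 4i), (1 - 4i)}.
Expanding the product yields: p(z) = z^3 + 2·z^2 + 9·z + 68.
Note conjugate pairs combine to real quadratics: (z − (1+4i))(z − (1−4i)) = z² − 2z + 17.
The resulting polynomial has degree 3 and real coefficients as required.

p(z) = z^3 + 2·z^2 + 9·z + 68.


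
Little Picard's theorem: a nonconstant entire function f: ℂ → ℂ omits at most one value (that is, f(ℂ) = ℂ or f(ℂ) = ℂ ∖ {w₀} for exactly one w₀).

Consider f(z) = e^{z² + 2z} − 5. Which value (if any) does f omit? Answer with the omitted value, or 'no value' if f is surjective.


Little Picard bounds the complement of f(ℂ) to at most one point.
The exponent g(z) = z² + 2z is a nonconstant polynomial, hence surjective onto ℂ. So e^{g(z)} takes every value in {e^w : w ∈ ℂ} = ℂ ∖ {0}. Adding -5 shifts the range to ℂ ∖ {-5}. f omits exactly -5.

Omitted value: -5.


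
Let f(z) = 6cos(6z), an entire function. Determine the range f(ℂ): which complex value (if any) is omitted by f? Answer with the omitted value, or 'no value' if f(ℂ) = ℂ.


Little Picard bounds the complement of f(ℂ) to at most one point.
cos is entire and surjective onto ℂ: for every w ∈ ℂ, cos(ζ) = w has a solution ζ ∈ ℂ (e.g., via the complex inverse arccos). With ζ = 6z this gives z = ζ/(6). Then 6·cos(6z) takes every value in 6·ℂ = ℂ, and adding 0 is a bijection of ℂ. So f is surjective and omits no value. (Note: only on the real line is cos bounded by [−1, 1].)

Omitted value: no value.


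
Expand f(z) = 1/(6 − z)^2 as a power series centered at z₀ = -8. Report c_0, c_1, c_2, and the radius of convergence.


Let w = z − z₀, so z = z₀ + w.
Then 6 − z = 6 − (z₀ + w) = (6 − z₀) − w = 14 − w.
f(z) = 1/(14 − w)^2 = (1/(14)^2) · (1 − w/(14))^{−2}.
By the binomial series (1−u)^{−2} = Σ_{n≥0} C(n+1, 1) u^n for |u|<1, with u = w/(14):
  c_n = C(n+1, 1) / (14)^(n+2).
  c_0 = 1/(14)^2 = 1/196.
  c_1 = 2/(14)^3 = 1/1372.
  c_2 = 3/(14)^4 = 3/38416.
The series is valid for |w/d| < 1, i.e. |z − z₀| < |d|.
Radius of convergence: R = |6 − z₀| = |14| = 14 (distance from z₀ to the singularity z = 6).

c_0 = 1/196, c_1 = 1/1372, c_2 = 3/38416; R = 14.


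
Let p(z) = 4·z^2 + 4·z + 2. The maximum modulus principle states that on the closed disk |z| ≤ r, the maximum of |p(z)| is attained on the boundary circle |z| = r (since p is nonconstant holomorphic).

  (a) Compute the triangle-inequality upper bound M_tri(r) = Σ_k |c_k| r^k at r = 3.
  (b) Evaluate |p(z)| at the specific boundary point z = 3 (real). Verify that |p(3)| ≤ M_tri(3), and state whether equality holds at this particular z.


Coefficients: c_0 = 2, c_1 = 4, c_2 = 4. Radius r = 3.
Part (a). Triangle bound: M_tri(r) = Σ_k |c_k| r^k
  = |2|·3^0 + |4|·3^1 + |4|·3^2
  = 2 + 12 + 36 = 50.
This bounds M(r) := max_{|z|=r} |p(z)| from above; equality holds iff all terms c_k z^k can be made to align in phase at a single z on |z|=r.
Part (b). At z = 3 (real, on the circle |z| = r):
  p(3) = (2)·3^0 + (4)·3^1 + (4)·3^2 = 50.
  |p(3)| = 50.
Since all nonzero coefficients share the same sign, |p(3)| = 50 = M_tri(3); the triangle bound is attained at z = 3, so in fact M(r) = 50.

M_tri(3) = 50; |p(3)| = 50; equality at z=3: yes.


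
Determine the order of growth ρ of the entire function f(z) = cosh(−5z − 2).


cosh(w) is a linear combination of e^{iw} and e^{−iw} (or e^w, e^{−w} in the hyperbolic case), so |cosh(w)| ≤ e^{|w|}. With w = −5z − 2, |w| ≤ 5|z| + 2 = 5r + 2 on |z| = r, giving M(r) ≤ e^{5r + 2}, so ρ ≤ 1. On a suitable ray (z = it for sin/cos; z = t for sinh/cosh, t real → ∞), |cosh(−5z − 2)| grows like e^{5|t|}/2, so ρ ≥ 1. Hence ρ = 1.
Therefore ρ = 1.

Order ρ = 1.


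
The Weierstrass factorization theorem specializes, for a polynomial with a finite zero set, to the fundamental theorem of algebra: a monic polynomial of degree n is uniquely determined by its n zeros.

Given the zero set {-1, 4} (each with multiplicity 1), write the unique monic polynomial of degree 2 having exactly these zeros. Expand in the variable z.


The polynomial is p(z) = ∏_{α ∈ S} (z − α), where S = {-1, 4}.
Expanding the product yields: p(z) = z^2 -3·z -4.
The resulting polynomial has degree 2 and real coefficients as required.

p(z) = z^2 -3·z -4.


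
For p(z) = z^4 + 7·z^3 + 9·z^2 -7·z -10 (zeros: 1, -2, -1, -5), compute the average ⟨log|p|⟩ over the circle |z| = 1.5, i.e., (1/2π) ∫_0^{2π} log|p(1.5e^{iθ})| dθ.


Zeros: -5, -2, -1, 1; r = 1.5.
Inside |z| < r: -1, 1. Outside (|z| ≥ r): -5, -2.
p(0) = -10, so log|p(0)| = log(10) = 2.3026.
Apply Jensen: I(r) = log|p(0)| + Σ_k log(r/|z_k|), summed over zeros inside |z| < r.
  log(r/|z_k|) for z_k = 1: log(1.5/1) = 0.4055
  log(r/|z_k|) for z_k = -1: log(1.5/1) = 0.4055
  Outside zeros (-5, -2) contribute nothing to the Jensen sum.
Sum over inside zeros: 0.8109.
I(r) = log|p(0)| + (inside sum) = 2.3026 + 0.8109 = 3.1135.
Note: since some zeros are outside |z| ≤ r, the simplified n·log(r) form does NOT apply — only the inside zeros contribute.

I(r) ≈ 3.1135.
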